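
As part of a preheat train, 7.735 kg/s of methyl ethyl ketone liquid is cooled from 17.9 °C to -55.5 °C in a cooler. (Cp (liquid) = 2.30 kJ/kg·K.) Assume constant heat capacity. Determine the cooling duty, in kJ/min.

Q = ṁ·Cp·ΔT = 7.735 × 2.30 × (-55.5 − 17.9) = -1305.8 kJ/s
Cooling duty = 78349 kJ/min

Q_c = 78300 kJ/min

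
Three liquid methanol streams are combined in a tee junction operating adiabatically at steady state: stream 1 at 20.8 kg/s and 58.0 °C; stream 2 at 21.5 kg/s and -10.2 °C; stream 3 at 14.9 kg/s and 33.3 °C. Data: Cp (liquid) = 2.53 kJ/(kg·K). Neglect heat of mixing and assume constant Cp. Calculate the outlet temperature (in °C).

Energy balance with Q = 0: Σ ṁᵢCp,ᵢ(T_out − Tᵢ) = 0
T_out = Σ ṁᵢCp,ᵢTᵢ / Σ ṁᵢCp,ᵢ
      = 3752.7 / 144.72 = 25.931 °C

T_out = 25.9 °C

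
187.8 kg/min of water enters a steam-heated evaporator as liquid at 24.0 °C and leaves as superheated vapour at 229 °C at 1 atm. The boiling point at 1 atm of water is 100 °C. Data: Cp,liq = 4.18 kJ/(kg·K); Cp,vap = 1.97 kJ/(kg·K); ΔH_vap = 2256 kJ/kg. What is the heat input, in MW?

Q = 8.85 MW

liquid 24.0→100 °C: 317.68 kJ/kg
vaporisation at 100 °C: 2256 kJ/kg
vapour 100→229 °C: 254.13 kJ/kg
Δh = 317.68 + 2256 + 254.13 = 2827.8 kJ/kg
Q = ṁ·Δh = 187.8 kg/min × 2827.8 kJ/kg = 531060 kJ/min
|Q| = 8851 kW = 8.851 MW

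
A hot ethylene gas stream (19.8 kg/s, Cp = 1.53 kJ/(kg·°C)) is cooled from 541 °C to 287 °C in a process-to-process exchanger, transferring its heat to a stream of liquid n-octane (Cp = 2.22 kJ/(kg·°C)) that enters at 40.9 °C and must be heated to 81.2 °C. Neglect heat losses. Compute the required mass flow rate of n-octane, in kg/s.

ṁ_c = 86.0 kg/s

Heat released by hot stream: Q = 19.8 × 1.53 × (541 − 287) = 7694.7 kJ/s
Energy balance on cold side (adiabatic exchanger): Q = ṁ_c·Cp_c·(T_c,out − T_c,in)
ṁ_c = 7694.7 / [2.22 × (81.2 − 40.9)] = 86.007 kg/s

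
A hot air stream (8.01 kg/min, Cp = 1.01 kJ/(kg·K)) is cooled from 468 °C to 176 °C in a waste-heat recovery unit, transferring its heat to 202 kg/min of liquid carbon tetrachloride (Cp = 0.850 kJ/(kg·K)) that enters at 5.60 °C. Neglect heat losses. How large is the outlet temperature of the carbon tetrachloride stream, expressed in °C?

Heat released by hot stream: Q = 8.01 × 1.01 × (468 − 176) = 2362.3 kJ/min
Energy balance on cold side (adiabatic exchanger): Q = ṁ_c·Cp_c·(T_c,out − T_c,in)
T_c,out = 5.60 + 2362.3/(202 × 0.850) = 19.358 °C

T_c,out = 19.4 °C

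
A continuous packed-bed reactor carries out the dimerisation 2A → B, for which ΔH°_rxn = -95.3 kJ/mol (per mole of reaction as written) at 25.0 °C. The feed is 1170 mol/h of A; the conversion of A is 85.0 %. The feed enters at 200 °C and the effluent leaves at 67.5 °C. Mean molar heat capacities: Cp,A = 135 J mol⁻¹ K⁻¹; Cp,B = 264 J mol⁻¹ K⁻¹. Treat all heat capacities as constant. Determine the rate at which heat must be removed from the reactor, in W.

Extent of reaction ξ = 0.850 × 1170 / 2 = 497.25 mol/h
Reaction term: ξ·ΔH°_rxn = 497.25 × -95.3 = -47388 kJ/h
Sensible, feed 200→25 °C: -27641 kJ/h
Outlet flows (mol/h): A 175.5, B 497.25
Sensible, products 25→67.5 °C: 6586.1 kJ/h
Q = ΔH = -68443 kJ/h = -19.012 kW
Heat removed = 19012 W

Q_out = 19000 W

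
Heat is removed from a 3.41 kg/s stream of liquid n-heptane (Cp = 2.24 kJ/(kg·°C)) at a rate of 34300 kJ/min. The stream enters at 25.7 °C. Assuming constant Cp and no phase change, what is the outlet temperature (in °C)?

T_out = -49.1 °C

Q = 34300 kJ/min = 571.67 kJ/s
ΔT = Q/(ṁ·Cp) = 571.67/(3.41×2.24) = 74.841 K
T_out = 25.7 − 74.841 = -49.141 °C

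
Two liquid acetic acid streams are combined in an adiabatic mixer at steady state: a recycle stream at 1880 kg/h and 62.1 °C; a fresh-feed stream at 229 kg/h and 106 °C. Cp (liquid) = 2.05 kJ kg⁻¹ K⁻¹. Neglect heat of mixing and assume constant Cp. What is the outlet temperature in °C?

T_out = 66.9 °C

Adiabatic, steady state ⇒ Σ ṁᵢCp,ᵢ(T_out − Tᵢ) = 0
T_out = Σ ṁᵢCp,ᵢTᵢ / Σ ṁᵢCp,ᵢ
      = 289100 / 4323.4 = 66.867 °C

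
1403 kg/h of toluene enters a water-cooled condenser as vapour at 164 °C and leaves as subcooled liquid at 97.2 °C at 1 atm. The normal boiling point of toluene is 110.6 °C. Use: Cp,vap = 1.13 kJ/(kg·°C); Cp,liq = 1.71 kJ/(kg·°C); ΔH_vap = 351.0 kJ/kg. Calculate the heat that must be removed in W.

Q_c = 169000 W

vapour 164→110.6 °C: -60.342 kJ/kg
condensation at 110.6 °C: -351 kJ/kg
liquid 110.6→97.2 °C: -22.914 kJ/kg
Δh = -60.342 + -351 + -22.914 = -434.26 kJ/kg
Q = ṁ·Δh = 1403 kg/h × -434.26 kJ/kg = -609260 kJ/h
|Q| = 169.24 kW = 169240 W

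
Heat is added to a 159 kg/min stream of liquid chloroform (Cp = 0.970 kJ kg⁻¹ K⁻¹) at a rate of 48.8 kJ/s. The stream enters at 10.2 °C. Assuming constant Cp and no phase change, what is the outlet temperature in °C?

T_out = 29.2 °C

Q = 48.8 kJ/s = 2928 kJ/min
ΔT = Q/(ṁ·Cp) = 2928/(159×0.970) = 18.985 K
T_out = 10.2 + 18.985 = 29.185 °C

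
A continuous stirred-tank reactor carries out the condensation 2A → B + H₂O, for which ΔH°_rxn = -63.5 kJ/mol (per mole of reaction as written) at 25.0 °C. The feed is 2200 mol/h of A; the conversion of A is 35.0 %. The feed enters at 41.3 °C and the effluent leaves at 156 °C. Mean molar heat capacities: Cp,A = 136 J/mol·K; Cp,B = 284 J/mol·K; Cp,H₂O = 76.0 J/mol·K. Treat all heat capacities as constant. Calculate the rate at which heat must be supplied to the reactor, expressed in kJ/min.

Extent of reaction ξ = 0.350 × 2200 / 2 = 385 mol/h
Reaction term: ξ·ΔH°_rxn = 385 × -63.5 = -24448 kJ/h
Sensible, feed 41.3→25 °C: -4877 kJ/h
Outlet flows (mol/h): A 1430, B 385, H₂O 385
Sensible, products 25→156 °C: 43633 kJ/h
Q = ΔH = 14309 kJ/h = 3.9747 kW
Heat supplied = 238.48 kJ/min

Q_in = 238 kJ/min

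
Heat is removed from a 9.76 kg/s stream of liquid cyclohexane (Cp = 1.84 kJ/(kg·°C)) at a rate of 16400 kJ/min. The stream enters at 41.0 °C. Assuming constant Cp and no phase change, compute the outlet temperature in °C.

Q = 16400 kJ/min = 273.33 kJ/s
ΔT = Q/(ṁ·Cp) = 273.33/(9.76×1.84) = 15.22 K
T_out = 41.0 − 15.22 = 25.78 °C

T_out = 25.8 °C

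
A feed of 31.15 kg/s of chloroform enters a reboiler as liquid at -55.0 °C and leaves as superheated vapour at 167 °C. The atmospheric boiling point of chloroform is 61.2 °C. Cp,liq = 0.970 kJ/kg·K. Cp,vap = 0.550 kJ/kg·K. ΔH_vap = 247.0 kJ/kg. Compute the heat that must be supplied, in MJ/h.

Q = 46900 MJ/h

liquid -55.0→61.2 °C: 112.71 kJ/kg
vaporisation at 61.2 °C: 247 kJ/kg
vapour 61.2→167 °C: 58.19 kJ/kg
Δh = 112.71 + 247 + 58.19 = 417.9 kJ/kg
Q = ṁ·Δh = 31.15 kg/s × 417.9 kJ/kg = 13018 kJ/s
|Q| = 13018 kW = 46864 MJ/h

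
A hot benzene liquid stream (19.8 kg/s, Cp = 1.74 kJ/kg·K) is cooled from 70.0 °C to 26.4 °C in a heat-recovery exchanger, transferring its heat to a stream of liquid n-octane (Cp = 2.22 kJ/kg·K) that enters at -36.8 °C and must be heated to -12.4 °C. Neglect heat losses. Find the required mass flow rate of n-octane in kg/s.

ṁ_c = 27.7 kg/s

Heat released by hot stream: Q = 19.8 × 1.74 × (70.0 − 26.4) = 1502.1 kJ/s
Energy balance on cold side (adiabatic exchanger): Q = ṁ_c·Cp_c·(T_c,out − T_c,in)
ṁ_c = 1502.1 / [2.22 × (-12.4 − -36.8)] = 27.731 kg/s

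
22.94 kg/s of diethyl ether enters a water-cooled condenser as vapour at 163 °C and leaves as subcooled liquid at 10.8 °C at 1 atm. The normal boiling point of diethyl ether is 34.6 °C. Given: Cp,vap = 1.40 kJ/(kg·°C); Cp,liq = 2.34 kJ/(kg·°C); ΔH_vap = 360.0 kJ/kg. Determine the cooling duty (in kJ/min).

vapour 163→34.6 °C: -179.76 kJ/kg
condensation at 34.6 °C: -360 kJ/kg
liquid 34.6→10.8 °C: -55.692 kJ/kg
Δh = -179.76 + -360 + -55.692 = -595.45 kJ/kg
Q = ṁ·Δh = 22.94 kg/s × -595.45 kJ/kg = -13660 kJ/s
|Q| = 13660 kW = 819580 kJ/min

Q_c = 820000 kJ/min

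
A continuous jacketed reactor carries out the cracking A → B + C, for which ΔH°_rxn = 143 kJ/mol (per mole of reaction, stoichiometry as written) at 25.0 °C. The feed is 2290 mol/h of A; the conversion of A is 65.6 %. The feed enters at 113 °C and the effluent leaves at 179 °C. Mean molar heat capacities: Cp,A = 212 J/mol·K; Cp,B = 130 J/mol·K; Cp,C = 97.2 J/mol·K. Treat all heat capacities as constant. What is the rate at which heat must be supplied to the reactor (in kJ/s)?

Q_in = 69.5 kJ/s

Extent of reaction ξ = 0.656 × 2290 = 1502.2 mol/h
Reaction term: ξ·ΔH°_rxn = 1502.2 × 143 = 214820 kJ/h
Sensible, feed 113→25 °C: -42722 kJ/h
Outlet flows (mol/h): A 787.76, B 1502.2, C 1502.2
Sensible, products 25→179 °C: 78280 kJ/h
Q = ΔH = 250380 kJ/h = 69.55 kW
Heat supplied = 69.55 kJ/s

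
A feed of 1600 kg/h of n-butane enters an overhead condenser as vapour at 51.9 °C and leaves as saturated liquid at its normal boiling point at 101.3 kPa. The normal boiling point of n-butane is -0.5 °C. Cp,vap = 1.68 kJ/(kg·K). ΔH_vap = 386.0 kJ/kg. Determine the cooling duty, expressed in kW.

Q_c = 211 kW

vapour 51.9→-0.5 °C: -88.032 kJ/kg
condensation at -0.5 °C: -386 kJ/kg
Δh = -88.032 + -386 = -474.03 kJ/kg
Q = ṁ·Δh = 1600 kg/h × -474.03 kJ/kg = -758450 kJ/h
|Q| = 210.68 kW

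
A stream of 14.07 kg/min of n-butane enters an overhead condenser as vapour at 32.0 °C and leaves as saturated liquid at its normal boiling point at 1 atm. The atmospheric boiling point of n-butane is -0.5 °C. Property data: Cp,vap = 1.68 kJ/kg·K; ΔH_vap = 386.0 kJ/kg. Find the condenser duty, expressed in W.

vapour 32.0→-0.5 °C: -54.6 kJ/kg
condensation at -0.5 °C: -386 kJ/kg
Δh = -54.6 + -386 = -440.6 kJ/kg
Q = ṁ·Δh = 14.07 kg/min × -440.6 kJ/kg = -6199.2 kJ/min
|Q| = 103.32 kW = 103320 W

Q_c = 103000 W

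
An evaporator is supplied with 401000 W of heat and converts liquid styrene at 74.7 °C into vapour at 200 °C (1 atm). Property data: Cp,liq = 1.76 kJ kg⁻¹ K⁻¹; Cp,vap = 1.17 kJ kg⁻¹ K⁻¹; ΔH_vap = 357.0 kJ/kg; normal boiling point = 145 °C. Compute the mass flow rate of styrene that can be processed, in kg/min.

Δh = 1.76×(145−74.7) + 357.0 + 1.17×(200−145) = 545.08 kJ/kg
Q = 401000 W = 401 kJ/s = 24060 kJ/min
ṁ = Q/Δh = 24060 / 545.08 = 44.14 kg/min

ṁ = 44.1 kg/min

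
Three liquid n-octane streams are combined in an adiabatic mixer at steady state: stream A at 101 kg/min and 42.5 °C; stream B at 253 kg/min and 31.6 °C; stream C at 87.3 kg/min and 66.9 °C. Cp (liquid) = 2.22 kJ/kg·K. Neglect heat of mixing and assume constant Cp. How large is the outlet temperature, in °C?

Energy balance with Q = 0: Σ ṁᵢCp,ᵢ(T_out − Tᵢ) = 0
Σ ṁᵢCp,ᵢTᵢ = 101×2.22×42.5 + 253×2.22×31.6 + 87.3×2.22×66.9 = 40243
Σ ṁᵢCp,ᵢ = 101×2.22 + 253×2.22 + 87.3×2.22 = 979.69
T_out = 40243 / 979.69 = 41.078 °C

T_out = 41.1 °C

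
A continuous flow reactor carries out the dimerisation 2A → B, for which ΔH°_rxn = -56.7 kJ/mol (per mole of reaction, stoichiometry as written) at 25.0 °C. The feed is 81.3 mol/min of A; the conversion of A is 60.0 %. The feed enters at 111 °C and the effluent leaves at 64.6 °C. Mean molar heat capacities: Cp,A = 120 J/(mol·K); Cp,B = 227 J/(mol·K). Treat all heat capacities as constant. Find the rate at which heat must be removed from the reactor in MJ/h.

Extent of reaction ξ = 0.600 × 81.3 / 2 = 24.39 mol/min
Reaction term: ξ·ΔH°_rxn = 24.39 × -56.7 = -1382.9 kJ/min
Sensible, feed 111→25 °C: -839.02 kJ/min
Outlet flows (mol/min): A 32.52, B 24.39
Sensible, products 25→64.6 °C: 373.78 kJ/min
Q = ΔH = -1848.1 kJ/min = -30.802 kW
Heat removed = 110.89 MJ/h

Q_out = 111 MJ/h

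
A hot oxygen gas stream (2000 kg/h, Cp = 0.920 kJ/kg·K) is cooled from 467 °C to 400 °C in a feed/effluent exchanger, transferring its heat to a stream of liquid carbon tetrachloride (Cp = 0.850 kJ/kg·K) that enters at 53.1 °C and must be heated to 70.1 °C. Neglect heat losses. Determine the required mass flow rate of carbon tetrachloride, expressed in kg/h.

ṁ_c = 8530 kg/h

Heat released by hot stream: Q = 2000 × 0.920 × (467 − 400) = 123280 kJ/h
Energy balance on cold side (adiabatic exchanger): Q = ṁ_c·Cp_c·(T_c,out − T_c,in)
ṁ_c = 123280 / [0.850 × (70.1 − 53.1)] = 8531.5 kg/h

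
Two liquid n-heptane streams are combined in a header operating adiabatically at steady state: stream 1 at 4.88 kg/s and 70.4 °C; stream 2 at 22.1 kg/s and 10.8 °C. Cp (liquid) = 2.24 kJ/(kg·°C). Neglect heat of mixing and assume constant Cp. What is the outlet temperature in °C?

Energy balance with Q = 0: Σ ṁᵢCp,ᵢ(T_out − Tᵢ) = 0
T_out = Σ ṁᵢCp,ᵢTᵢ / Σ ṁᵢCp,ᵢ
      = 1304.2 / 60.435 = 21.58 °C

T_out = 21.6 °C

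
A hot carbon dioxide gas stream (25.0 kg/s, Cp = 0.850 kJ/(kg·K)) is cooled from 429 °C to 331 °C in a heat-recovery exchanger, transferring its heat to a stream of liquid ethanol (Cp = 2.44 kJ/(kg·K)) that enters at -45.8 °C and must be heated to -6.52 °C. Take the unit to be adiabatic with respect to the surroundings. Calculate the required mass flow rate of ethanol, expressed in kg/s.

ṁ_c = 21.7 kg/s

Heat released by hot stream: Q = 25.0 × 0.850 × (429 − 331) = 2082.5 kJ/s
Energy balance on cold side (adiabatic exchanger): Q = ṁ_c·Cp_c·(T_c,out − T_c,in)
ṁ_c = 2082.5 / [2.44 × (-6.52 − -45.8)] = 21.728 kg/s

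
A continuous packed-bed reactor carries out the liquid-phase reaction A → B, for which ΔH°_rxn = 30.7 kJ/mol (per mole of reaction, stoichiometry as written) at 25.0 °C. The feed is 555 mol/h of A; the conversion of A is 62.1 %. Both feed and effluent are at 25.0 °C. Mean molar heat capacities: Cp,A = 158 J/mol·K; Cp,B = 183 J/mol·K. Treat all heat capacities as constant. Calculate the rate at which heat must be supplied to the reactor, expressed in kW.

Extent of reaction ξ = 0.621 × 555 = 344.65 mol/h
Reaction term: ξ·ΔH°_rxn = 344.65 × 30.7 = 10581 kJ/h
Q = ΔH = 10581 kJ/h = 2.9391 kW
Heat supplied = 2.9391 kW

Q_in = 2.94 kW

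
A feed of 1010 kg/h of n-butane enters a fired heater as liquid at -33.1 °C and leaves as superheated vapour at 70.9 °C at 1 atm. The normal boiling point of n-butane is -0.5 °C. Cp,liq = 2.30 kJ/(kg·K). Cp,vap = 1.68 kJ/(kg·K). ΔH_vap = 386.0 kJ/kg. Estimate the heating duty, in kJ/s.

liquid -33.1→-0.5 °C: 74.98 kJ/kg
vaporisation at -0.5 °C: 386 kJ/kg
vapour -0.5→70.9 °C: 119.95 kJ/kg
Δh = 74.98 + 386 + 119.95 = 580.93 kJ/kg
Q = ṁ·Δh = 1010 kg/h × 580.93 kJ/kg = 586740 kJ/h
|Q| = 162.98 kW

Q = 163 kJ/s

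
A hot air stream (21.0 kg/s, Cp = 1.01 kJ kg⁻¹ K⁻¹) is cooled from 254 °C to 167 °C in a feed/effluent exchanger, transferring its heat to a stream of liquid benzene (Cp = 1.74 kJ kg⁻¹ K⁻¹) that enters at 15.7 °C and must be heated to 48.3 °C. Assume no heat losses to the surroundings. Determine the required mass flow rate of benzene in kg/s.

Heat released by hot stream: Q = 21.0 × 1.01 × (254 − 167) = 1845.3 kJ/s
Energy balance on cold side (adiabatic exchanger): Q = ṁ_c·Cp_c·(T_c,out − T_c,in)
ṁ_c = 1845.3 / [1.74 × (48.3 − 15.7)] = 32.531 kg/s

ṁ_c = 32.5 kg/s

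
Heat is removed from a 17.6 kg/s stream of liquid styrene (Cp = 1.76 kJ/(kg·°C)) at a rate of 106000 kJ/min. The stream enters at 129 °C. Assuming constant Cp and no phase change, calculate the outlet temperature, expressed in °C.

T_out = 72.0 °C

Q = 106000 kJ/min = 1766.7 kJ/s
ΔT = Q/(ṁ·Cp) = 1766.7/(17.6×1.76) = 57.033 K
T_out = 129 − 57.033 = 71.967 °C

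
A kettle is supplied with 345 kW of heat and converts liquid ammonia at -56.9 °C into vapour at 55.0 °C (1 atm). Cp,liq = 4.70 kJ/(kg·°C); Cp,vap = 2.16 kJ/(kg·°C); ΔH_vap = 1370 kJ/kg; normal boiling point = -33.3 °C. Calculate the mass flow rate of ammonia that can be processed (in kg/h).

ṁ = 743 kg/h

Δh = 4.70×(-33.3−-56.9) + 1370 + 2.16×(55.0−-33.3) = 1671.6 kJ/kg
Q = 345 kW = 345 kJ/s = 1.242e+06 kJ/h
ṁ = Q/Δh = 1.242e+06 / 1671.6 = 742.98 kg/h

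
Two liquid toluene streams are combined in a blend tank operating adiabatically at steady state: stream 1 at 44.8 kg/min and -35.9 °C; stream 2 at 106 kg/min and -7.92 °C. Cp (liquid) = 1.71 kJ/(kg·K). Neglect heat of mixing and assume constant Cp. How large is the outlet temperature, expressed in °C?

No heat crosses the boundary, so H_out = H_in.
T_out = Σ ṁᵢCp,ᵢTᵢ / Σ ṁᵢCp,ᵢ
      = -4185.8 / 257.87 = -16.232 °C

T_out = -16.2 °C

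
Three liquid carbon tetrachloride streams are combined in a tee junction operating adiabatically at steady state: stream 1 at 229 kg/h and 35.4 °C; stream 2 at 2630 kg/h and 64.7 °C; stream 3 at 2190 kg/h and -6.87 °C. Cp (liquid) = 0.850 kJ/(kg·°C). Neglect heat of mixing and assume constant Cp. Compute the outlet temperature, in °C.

T_out = 32.3 °C

Adiabatic, steady state ⇒ Σ ṁᵢCp,ᵢ(T_out − Tᵢ) = 0
T_out = Σ ṁᵢCp,ᵢTᵢ / Σ ṁᵢCp,ᵢ
      = 138740 / 4291.6 = 32.328 °C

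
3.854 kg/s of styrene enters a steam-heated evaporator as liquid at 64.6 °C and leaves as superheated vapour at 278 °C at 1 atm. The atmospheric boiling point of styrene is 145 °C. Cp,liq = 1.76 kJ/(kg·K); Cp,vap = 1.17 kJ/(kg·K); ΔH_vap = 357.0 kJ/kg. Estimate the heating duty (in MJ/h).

Q = 9080 MJ/h

liquid 64.6→145 °C: 141.5 kJ/kg
vaporisation at 145 °C: 357 kJ/kg
vapour 145→278 °C: 155.61 kJ/kg
Δh = 141.5 + 357 + 155.61 = 654.11 kJ/kg
Q = ṁ·Δh = 3.854 kg/s × 654.11 kJ/kg = 2521 kJ/s
|Q| = 2521 kW = 9075.4 MJ/h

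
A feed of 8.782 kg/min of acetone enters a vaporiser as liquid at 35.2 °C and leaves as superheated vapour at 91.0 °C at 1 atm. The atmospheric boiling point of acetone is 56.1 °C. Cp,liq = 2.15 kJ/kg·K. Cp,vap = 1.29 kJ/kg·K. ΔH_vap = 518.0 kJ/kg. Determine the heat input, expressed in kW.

Q = 89.0 kW

liquid 35.2→56.1 °C: 44.935 kJ/kg
vaporisation at 56.1 °C: 518 kJ/kg
vapour 56.1→91.0 °C: 45.021 kJ/kg
Δh = 44.935 + 518 + 45.021 = 607.96 kJ/kg
Q = ṁ·Δh = 8.782 kg/min × 607.96 kJ/kg = 5339.1 kJ/min
|Q| = 88.984 kW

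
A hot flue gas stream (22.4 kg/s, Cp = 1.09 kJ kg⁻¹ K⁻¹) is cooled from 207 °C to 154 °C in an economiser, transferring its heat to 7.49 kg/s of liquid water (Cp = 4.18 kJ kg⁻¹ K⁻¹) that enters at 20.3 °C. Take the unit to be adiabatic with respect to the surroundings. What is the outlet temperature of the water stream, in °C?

Heat released by hot stream: Q = 22.4 × 1.09 × (207 − 154) = 1294 kJ/s
Energy balance on cold side (adiabatic exchanger): Q = ṁ_c·Cp_c·(T_c,out − T_c,in)
T_c,out = 20.3 + 1294/(7.49 × 4.18) = 61.633 °C

T_c,out = 61.6 °C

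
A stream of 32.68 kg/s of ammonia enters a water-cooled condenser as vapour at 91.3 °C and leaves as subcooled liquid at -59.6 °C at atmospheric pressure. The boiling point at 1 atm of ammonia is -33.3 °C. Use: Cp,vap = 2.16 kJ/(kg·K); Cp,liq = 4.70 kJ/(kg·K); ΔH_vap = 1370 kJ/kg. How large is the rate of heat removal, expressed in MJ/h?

vapour 91.3→-33.3 °C: -269.14 kJ/kg
condensation at -33.3 °C: -1370 kJ/kg
liquid -33.3→-59.6 °C: -123.61 kJ/kg
Δh = -269.14 + -1370 + -123.61 = -1762.7 kJ/kg
Q = ṁ·Δh = 32.68 kg/s × -1762.7 kJ/kg = -57607 kJ/s
|Q| = 57607 kW = 207380 MJ/h

Q_c = 207000 MJ/h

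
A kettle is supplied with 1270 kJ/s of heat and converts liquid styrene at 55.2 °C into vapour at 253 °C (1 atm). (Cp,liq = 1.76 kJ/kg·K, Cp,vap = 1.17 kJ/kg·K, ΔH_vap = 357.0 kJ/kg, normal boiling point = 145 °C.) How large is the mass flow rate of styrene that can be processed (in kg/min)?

Δh = 1.76×(145−55.2) + 357.0 + 1.17×(253−145) = 641.41 kJ/kg
Q = 1270 kJ/s = 1270 kJ/s = 76200 kJ/min
ṁ = Q/Δh = 76200 / 641.41 = 118.8 kg/min

ṁ = 119 kg/min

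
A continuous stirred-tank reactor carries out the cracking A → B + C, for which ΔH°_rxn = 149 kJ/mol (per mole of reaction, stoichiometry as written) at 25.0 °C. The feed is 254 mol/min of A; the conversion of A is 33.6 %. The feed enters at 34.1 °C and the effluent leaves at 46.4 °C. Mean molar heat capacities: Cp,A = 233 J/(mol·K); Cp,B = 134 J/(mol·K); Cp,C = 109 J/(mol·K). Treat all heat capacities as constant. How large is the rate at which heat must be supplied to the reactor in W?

Extent of reaction ξ = 0.336 × 254 = 85.344 mol/min
Reaction term: ξ·ΔH°_rxn = 85.344 × 149 = 12716 kJ/min
Sensible, feed 34.1→25 °C: -538.56 kJ/min
Outlet flows (mol/min): A 168.66, B 85.344, C 85.344
Sensible, products 25→46.4 °C: 1284.8 kJ/min
Q = ΔH = 13462 kJ/min = 224.37 kW
Heat supplied = 224370 W

Q_in = 224000 W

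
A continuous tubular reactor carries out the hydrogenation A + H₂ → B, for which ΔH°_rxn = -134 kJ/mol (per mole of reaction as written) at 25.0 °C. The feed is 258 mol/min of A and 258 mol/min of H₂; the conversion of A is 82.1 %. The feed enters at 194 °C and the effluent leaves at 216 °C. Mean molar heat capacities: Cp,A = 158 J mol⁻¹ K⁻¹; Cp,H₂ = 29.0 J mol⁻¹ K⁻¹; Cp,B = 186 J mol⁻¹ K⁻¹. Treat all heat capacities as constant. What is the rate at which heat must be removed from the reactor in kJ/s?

Extent of reaction ξ = 0.821 × 258 = 211.82 mol/min
Reaction term: ξ·ΔH°_rxn = 211.82 × -134 = -28384 kJ/min
Sensible, feed 194→25 °C: -8153.6 kJ/min
Outlet flows (mol/min): A 46.182, H₂ 46.182, B 211.82
Sensible, products 25→216 °C: 9174.5 kJ/min
Q = ΔH = -27363 kJ/min = -456.04 kW
Heat removed = 456.04 kJ/s

Q_out = 456 kJ/s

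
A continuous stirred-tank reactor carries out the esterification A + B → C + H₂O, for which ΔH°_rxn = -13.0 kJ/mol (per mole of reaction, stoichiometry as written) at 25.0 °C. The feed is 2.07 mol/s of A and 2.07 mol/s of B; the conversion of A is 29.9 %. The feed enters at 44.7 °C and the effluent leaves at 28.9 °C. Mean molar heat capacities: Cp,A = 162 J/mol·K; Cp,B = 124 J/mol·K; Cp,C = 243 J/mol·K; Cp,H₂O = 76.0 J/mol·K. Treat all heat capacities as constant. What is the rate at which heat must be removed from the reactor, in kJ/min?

Extent of reaction ξ = 0.299 × 2.07 = 0.61893 mol/s
Reaction term: ξ·ΔH°_rxn = 0.61893 × -13.0 = -8.0461 kJ/s
Sensible, feed 44.7→25 °C: -11.663 kJ/s
Outlet flows (mol/s): A 1.4511, B 1.4511, C 0.61893, H₂O 0.61893
Sensible, products 25→28.9 °C: 2.3885 kJ/s
Q = ΔH = -17.32 kJ/s = -17.32 kW
Heat removed = 1039.2 kJ/min

Q_out = 1040 kJ/min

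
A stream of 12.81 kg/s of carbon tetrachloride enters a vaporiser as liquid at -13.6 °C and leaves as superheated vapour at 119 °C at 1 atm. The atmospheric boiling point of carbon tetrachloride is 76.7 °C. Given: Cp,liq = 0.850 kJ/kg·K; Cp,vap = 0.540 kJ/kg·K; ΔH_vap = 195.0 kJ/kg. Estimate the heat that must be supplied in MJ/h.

liquid -13.6→76.7 °C: 76.755 kJ/kg
vaporisation at 76.7 °C: 195 kJ/kg
vapour 76.7→119 °C: 22.842 kJ/kg
Δh = 76.755 + 195 + 22.842 = 294.6 kJ/kg
Q = ṁ·Δh = 12.81 kg/s × 294.6 kJ/kg = 3773.8 kJ/s
|Q| = 3773.8 kW = 13586 MJ/h

Q = 13600 MJ/h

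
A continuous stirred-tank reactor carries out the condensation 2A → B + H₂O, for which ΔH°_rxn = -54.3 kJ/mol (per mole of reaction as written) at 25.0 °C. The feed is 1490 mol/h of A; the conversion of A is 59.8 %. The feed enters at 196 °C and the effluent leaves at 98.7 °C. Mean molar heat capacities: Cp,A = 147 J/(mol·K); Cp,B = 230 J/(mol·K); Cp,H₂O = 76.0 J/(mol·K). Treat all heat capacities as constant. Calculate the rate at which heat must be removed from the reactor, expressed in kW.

Extent of reaction ξ = 0.598 × 1490 / 2 = 445.51 mol/h
Reaction term: ξ·ΔH°_rxn = 445.51 × -54.3 = -24191 kJ/h
Sensible, feed 196→25 °C: -37454 kJ/h
Outlet flows (mol/h): A 598.98, B 445.51, H₂O 445.51
Sensible, products 25→98.7 °C: 16537 kJ/h
Q = ΔH = -45109 kJ/h = -12.53 kW
Heat removed = 12.53 kW

Q_out = 12.5 kW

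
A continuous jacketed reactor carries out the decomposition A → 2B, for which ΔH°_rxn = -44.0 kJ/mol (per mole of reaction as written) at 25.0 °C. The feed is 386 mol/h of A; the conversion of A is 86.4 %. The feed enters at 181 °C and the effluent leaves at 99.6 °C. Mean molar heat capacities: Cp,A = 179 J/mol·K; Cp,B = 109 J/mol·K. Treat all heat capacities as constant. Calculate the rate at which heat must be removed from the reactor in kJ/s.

Q_out = 5.37 kJ/s

Extent of reaction ξ = 0.864 × 386 = 333.5 mol/h
Reaction term: ξ·ΔH°_rxn = 333.5 × -44.0 = -14674 kJ/h
Sensible, feed 181→25 °C: -10779 kJ/h
Outlet flows (mol/h): A 52.496, B 667.01
Sensible, products 25→99.6 °C: 6124.7 kJ/h
Q = ΔH = -19328 kJ/h = -5.3689 kW
Heat removed = 5.3689 kJ/s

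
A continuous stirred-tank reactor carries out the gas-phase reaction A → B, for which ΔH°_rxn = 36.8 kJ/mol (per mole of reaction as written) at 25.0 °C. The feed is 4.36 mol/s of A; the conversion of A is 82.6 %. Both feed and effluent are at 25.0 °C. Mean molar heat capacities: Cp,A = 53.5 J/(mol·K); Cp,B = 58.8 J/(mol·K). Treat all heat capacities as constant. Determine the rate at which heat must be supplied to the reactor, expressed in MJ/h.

Extent of reaction ξ = 0.826 × 4.36 = 3.6014 mol/s
Reaction term: ξ·ΔH°_rxn = 3.6014 × 36.8 = 132.53 kJ/s
Q = ΔH = 132.53 kJ/s = 132.53 kW
Heat supplied = 477.11 MJ/h

Q_in = 477 MJ/h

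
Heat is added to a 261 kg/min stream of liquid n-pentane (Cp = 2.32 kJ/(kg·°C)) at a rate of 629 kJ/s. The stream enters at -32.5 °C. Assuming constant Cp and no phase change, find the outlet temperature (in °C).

Q = 629 kJ/s = 37740 kJ/min
ΔT = Q/(ṁ·Cp) = 37740/(261×2.32) = 62.327 K
T_out = -32.5 + 62.327 = 29.827 °C

T_out = 29.8 °C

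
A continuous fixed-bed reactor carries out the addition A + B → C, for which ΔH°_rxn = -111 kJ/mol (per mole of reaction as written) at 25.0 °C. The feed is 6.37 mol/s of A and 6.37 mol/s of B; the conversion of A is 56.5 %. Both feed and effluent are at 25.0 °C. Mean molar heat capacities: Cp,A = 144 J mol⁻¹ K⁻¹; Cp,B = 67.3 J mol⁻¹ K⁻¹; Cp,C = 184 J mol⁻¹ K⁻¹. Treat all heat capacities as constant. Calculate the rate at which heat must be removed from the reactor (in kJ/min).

Extent of reaction ξ = 0.565 × 6.37 = 3.599 mol/s
Reaction term: ξ·ΔH°_rxn = 3.599 × -111 = -399.49 kJ/s
Q = ΔH = -399.49 kJ/s = -399.49 kW
Heat removed = 23970 kJ/min

Q_out = 24000 kJ/min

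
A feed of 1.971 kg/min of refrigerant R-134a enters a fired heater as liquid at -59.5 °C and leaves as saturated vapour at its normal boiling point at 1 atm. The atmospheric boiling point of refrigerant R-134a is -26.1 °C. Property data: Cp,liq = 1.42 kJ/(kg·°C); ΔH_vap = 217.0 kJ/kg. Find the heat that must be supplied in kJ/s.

Q = 8.69 kJ/s

liquid -59.5→-26.1 °C: 47.428 kJ/kg
vaporisation at -26.1 °C: 217 kJ/kg
Δh = 47.428 + 217 = 264.43 kJ/kg
Q = ṁ·Δh = 1.971 kg/min × 264.43 kJ/kg = 521.19 kJ/min
|Q| = 8.6865 kW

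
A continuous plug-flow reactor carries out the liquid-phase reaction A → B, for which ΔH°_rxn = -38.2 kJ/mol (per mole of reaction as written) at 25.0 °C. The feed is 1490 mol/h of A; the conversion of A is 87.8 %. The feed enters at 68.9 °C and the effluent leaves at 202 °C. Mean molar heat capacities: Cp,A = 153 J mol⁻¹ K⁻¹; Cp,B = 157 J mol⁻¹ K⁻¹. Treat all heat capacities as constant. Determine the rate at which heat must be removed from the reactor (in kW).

Extent of reaction ξ = 0.878 × 1490 = 1308.2 mol/h
Reaction term: ξ·ΔH°_rxn = 1308.2 × -38.2 = -49974 kJ/h
Sensible, feed 68.9→25 °C: -10008 kJ/h
Outlet flows (mol/h): A 181.78, B 1308.2
Sensible, products 25→202 °C: 41277 kJ/h
Q = ΔH = -18705 kJ/h = -5.1958 kW
Heat removed = 5.1958 kW

Q_out = 5.20 kW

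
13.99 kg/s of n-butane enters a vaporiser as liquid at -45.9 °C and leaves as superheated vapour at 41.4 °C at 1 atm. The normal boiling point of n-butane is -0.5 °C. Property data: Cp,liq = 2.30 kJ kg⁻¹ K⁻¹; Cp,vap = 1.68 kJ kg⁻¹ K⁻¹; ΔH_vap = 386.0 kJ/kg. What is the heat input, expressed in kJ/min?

liquid -45.9→-0.5 °C: 104.42 kJ/kg
vaporisation at -0.5 °C: 386 kJ/kg
vapour -0.5→41.4 °C: 70.392 kJ/kg
Δh = 104.42 + 386 + 70.392 = 560.81 kJ/kg
Q = ṁ·Δh = 13.99 kg/s × 560.81 kJ/kg = 7845.8 kJ/s
|Q| = 7845.8 kW = 470750 kJ/min

Q = 471000 kJ/min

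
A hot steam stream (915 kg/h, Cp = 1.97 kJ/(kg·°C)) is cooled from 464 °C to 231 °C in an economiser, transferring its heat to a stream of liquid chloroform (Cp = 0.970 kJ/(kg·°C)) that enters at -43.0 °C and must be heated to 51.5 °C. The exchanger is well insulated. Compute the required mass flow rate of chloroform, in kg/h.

Heat released by hot stream: Q = 915 × 1.97 × (464 − 231) = 419990 kJ/h
Energy balance on cold side (adiabatic exchanger): Q = ṁ_c·Cp_c·(T_c,out − T_c,in)
ṁ_c = 419990 / [0.970 × (51.5 − -43.0)] = 4581.8 kg/h

ṁ_c = 4580 kg/h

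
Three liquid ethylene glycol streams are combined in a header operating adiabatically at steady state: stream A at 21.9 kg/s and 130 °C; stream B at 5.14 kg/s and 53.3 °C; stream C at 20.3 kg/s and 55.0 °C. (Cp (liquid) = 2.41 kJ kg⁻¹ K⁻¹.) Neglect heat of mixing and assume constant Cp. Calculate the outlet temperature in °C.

T_out = 89.5 °C

Adiabatic, steady state ⇒ Σ ṁᵢCp,ᵢ(T_out − Tᵢ) = 0
Σ ṁᵢCp,ᵢTᵢ = 21.9×2.41×130 + 5.14×2.41×53.3 + 20.3×2.41×55.0 = 10212
Σ ṁᵢCp,ᵢ = 21.9×2.41 + 5.14×2.41 + 20.3×2.41 = 114.09
T_out = 10212 / 114.09 = 89.511 °C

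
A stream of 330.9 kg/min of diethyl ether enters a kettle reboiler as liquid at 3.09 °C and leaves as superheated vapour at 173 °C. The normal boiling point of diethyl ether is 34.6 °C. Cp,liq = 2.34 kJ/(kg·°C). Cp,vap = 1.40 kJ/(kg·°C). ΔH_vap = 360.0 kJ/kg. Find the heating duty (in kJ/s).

liquid 3.09→34.6 °C: 73.733 kJ/kg
vaporisation at 34.6 °C: 360 kJ/kg
vapour 34.6→173 °C: 193.76 kJ/kg
Δh = 73.733 + 360 + 193.76 = 627.49 kJ/kg
Q = ṁ·Δh = 330.9 kg/min × 627.49 kJ/kg = 207640 kJ/min
|Q| = 3460.6 kW

Q = 3460 kJ/s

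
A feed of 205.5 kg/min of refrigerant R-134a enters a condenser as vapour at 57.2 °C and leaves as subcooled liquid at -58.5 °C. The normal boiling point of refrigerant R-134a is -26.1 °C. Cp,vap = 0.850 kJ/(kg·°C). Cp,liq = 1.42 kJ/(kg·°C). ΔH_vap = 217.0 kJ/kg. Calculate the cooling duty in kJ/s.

vapour 57.2→-26.1 °C: -70.805 kJ/kg
condensation at -26.1 °C: -217 kJ/kg
liquid -26.1→-58.5 °C: -46.008 kJ/kg
Δh = -70.805 + -217 + -46.008 = -333.81 kJ/kg
Q = ṁ·Δh = 205.5 kg/min × -333.81 kJ/kg = -68599 kJ/min
|Q| = 1143.3 kW

Q_c = 1140 kJ/s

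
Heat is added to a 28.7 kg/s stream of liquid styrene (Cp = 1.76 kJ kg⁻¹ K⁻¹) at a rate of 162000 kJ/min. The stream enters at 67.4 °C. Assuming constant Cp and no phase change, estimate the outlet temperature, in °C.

T_out = 121 °C

Q = 162000 kJ/min = 2700 kJ/s
ΔT = Q/(ṁ·Cp) = 2700/(28.7×1.76) = 53.453 K
T_out = 67.4 + 53.453 = 120.85 °C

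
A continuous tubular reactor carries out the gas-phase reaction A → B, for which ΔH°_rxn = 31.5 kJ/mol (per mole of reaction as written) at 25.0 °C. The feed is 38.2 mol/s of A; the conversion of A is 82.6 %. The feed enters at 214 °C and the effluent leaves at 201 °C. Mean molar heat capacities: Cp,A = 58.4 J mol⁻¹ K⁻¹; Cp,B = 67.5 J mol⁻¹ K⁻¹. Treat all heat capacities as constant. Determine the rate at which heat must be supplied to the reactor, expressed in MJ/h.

Extent of reaction ξ = 0.826 × 38.2 = 31.553 mol/s
Reaction term: ξ·ΔH°_rxn = 31.553 × 31.5 = 993.93 kJ/s
Sensible, feed 214→25 °C: -421.64 kJ/s
Outlet flows (mol/s): A 6.6468, B 31.553
Sensible, products 25→201 °C: 443.17 kJ/s
Q = ΔH = 1015.5 kJ/s = 1015.5 kW
Heat supplied = 3655.7 MJ/h

Q_in = 3660 MJ/h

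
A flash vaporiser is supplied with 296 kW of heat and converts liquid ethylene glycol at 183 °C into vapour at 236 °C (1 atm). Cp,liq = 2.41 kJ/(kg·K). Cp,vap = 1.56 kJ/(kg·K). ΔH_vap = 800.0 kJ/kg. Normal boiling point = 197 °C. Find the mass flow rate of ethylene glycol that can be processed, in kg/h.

Δh = 2.41×(197−183) + 800.0 + 1.56×(236−197) = 894.58 kJ/kg
Q = 296 kW = 296 kJ/s = 1.0656e+06 kJ/h
ṁ = Q/Δh = 1.0656e+06 / 894.58 = 1191.2 kg/h

ṁ = 1190 kg/h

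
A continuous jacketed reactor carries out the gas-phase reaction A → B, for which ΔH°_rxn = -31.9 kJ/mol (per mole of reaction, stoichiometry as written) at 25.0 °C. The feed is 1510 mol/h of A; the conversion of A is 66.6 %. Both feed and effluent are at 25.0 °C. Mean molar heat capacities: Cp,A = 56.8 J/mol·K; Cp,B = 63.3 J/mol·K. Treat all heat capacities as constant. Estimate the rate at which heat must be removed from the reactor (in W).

Q_out = 8910 W

Extent of reaction ξ = 0.666 × 1510 = 1005.7 mol/h
Reaction term: ξ·ΔH°_rxn = 1005.7 × -31.9 = -32081 kJ/h
Q = ΔH = -32081 kJ/h = -8.9113 kW
Heat removed = 8911.3 W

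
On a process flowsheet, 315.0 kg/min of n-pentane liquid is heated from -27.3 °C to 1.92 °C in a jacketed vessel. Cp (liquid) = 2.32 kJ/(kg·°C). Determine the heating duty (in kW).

Q = ṁ·Cp·ΔT = 315.0 × 2.32 × (1.92 − -27.3) = 21354 kJ/min
Converting: 21354 / 60 s = 355.9 kW

Q = 356 kW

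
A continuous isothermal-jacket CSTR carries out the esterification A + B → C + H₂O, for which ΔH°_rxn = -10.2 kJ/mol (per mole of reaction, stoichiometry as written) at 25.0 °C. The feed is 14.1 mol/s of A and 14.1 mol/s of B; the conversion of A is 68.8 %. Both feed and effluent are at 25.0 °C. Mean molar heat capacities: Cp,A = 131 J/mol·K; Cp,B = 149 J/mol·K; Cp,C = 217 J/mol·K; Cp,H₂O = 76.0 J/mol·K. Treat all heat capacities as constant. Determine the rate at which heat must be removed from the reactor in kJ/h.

Q_out = 356000 kJ/h

Extent of reaction ξ = 0.688 × 14.1 = 9.7008 mol/s
Reaction term: ξ·ΔH°_rxn = 9.7008 × -10.2 = -98.948 kJ/s
Q = ΔH = -98.948 kJ/s = -98.948 kW
Heat removed = 356210 kJ/h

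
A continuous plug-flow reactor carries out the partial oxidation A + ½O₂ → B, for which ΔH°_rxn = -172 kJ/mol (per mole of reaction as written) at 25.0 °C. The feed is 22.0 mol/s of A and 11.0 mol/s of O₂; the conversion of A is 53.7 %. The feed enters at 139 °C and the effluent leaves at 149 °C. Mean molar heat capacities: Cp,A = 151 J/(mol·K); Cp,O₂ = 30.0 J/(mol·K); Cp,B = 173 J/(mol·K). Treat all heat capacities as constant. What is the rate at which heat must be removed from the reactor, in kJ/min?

Extent of reaction ξ = 0.537 × 22.0 = 11.814 mol/s
Reaction term: ξ·ΔH°_rxn = 11.814 × -172 = -2032 kJ/s
Sensible, feed 139→25 °C: -416.33 kJ/s
Outlet flows (mol/s): A 10.186, O₂ 5.093, B 11.814
Sensible, products 25→149 °C: 463.1 kJ/s
Q = ΔH = -1985.2 kJ/s = -1985.2 kW
Heat removed = 119110 kJ/min

Q_out = 119000 kJ/min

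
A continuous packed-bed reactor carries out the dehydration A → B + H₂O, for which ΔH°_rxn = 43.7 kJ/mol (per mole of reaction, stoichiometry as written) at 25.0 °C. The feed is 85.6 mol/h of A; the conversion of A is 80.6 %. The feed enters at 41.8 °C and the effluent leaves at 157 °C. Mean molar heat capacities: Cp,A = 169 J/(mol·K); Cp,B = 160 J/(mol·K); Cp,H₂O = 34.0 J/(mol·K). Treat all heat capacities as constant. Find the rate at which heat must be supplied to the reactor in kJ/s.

Q_in = 1.36 kJ/s

Extent of reaction ξ = 0.806 × 85.6 = 68.994 mol/h
Reaction term: ξ·ΔH°_rxn = 68.994 × 43.7 = 3015 kJ/h
Sensible, feed 41.8→25 °C: -243.04 kJ/h
Outlet flows (mol/h): A 16.606, B 68.994, H₂O 68.994
Sensible, products 25→157 °C: 2137.2 kJ/h
Q = ΔH = 4909.2 kJ/h = 1.3637 kW
Heat supplied = 1.3637 kJ/s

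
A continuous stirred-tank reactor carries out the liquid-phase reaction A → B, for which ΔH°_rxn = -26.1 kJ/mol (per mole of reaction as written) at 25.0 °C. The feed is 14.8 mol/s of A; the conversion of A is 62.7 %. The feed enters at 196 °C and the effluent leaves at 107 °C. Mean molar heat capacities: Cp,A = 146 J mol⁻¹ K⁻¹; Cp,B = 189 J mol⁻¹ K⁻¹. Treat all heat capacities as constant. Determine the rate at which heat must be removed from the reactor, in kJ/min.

Extent of reaction ξ = 0.627 × 14.8 = 9.2796 mol/s
Reaction term: ξ·ΔH°_rxn = 9.2796 × -26.1 = -242.2 kJ/s
Sensible, feed 196→25 °C: -369.5 kJ/s
Outlet flows (mol/s): A 5.5204, B 9.2796
Sensible, products 25→107 °C: 209.91 kJ/s
Q = ΔH = -401.79 kJ/s = -401.79 kW
Heat removed = 24107 kJ/min

Q_out = 24100 kJ/min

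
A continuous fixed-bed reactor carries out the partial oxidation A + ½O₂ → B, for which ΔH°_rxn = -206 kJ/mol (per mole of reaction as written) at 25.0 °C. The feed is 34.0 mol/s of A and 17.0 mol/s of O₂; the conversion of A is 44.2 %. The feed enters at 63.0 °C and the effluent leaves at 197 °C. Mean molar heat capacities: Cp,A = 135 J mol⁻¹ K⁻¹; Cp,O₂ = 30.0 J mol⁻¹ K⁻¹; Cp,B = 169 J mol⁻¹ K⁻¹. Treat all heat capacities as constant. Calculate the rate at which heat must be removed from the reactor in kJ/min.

Q_out = 142000 kJ/min

Extent of reaction ξ = 0.442 × 34.0 = 15.028 mol/s
Reaction term: ξ·ΔH°_rxn = 15.028 × -206 = -3095.8 kJ/s
Sensible, feed 63.0→25 °C: -193.8 kJ/s
Outlet flows (mol/s): A 18.972, O₂ 9.486, B 15.028
Sensible, products 25→197 °C: 926.31 kJ/s
Q = ΔH = -2363.3 kJ/s = -2363.3 kW
Heat removed = 141800 kJ/min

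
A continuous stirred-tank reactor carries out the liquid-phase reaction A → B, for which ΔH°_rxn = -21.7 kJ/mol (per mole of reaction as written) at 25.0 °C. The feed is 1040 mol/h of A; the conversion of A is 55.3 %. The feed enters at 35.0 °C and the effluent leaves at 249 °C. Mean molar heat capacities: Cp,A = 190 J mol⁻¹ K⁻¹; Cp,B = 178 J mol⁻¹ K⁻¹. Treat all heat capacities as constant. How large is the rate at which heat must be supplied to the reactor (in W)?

Q_in = 7850 W

Extent of reaction ξ = 0.553 × 1040 = 575.12 mol/h
Reaction term: ξ·ΔH°_rxn = 575.12 × -21.7 = -12480 kJ/h
Sensible, feed 35.0→25 °C: -1976 kJ/h
Outlet flows (mol/h): A 464.88, B 575.12
Sensible, products 25→249 °C: 42716 kJ/h
Q = ΔH = 28260 kJ/h = 7.8501 kW
Heat supplied = 7850.1 W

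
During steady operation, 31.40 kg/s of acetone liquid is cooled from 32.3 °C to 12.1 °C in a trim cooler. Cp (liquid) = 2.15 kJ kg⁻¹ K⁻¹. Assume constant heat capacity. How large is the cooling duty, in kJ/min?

Q = ṁ·Cp·ΔT = 31.40 × 2.15 × (12.1 − 32.3) = -1363.7 kJ/s
Cooling duty = 81822 kJ/min

Q_c = 81800 kJ/min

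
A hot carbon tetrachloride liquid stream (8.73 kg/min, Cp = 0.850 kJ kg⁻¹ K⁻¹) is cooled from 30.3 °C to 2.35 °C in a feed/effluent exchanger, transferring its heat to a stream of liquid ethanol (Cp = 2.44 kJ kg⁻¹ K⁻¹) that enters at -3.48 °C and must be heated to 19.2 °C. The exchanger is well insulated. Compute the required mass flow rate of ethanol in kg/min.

Heat released by hot stream: Q = 8.73 × 0.850 × (30.3 − 2.35) = 207.4 kJ/min
Energy balance on cold side (adiabatic exchanger): Q = ṁ_c·Cp_c·(T_c,out − T_c,in)
ṁ_c = 207.4 / [2.44 × (19.2 − -3.48)] = 3.7478 kg/min

ṁ_c = 3.75 kg/min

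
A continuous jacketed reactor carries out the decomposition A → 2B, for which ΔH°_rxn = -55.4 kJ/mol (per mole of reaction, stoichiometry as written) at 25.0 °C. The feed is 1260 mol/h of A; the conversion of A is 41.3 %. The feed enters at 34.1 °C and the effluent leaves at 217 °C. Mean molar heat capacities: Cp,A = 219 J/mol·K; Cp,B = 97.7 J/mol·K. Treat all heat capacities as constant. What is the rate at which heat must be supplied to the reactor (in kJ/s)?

Q_in = 5.36 kJ/s

Extent of reaction ξ = 0.413 × 1260 = 520.38 mol/h
Reaction term: ξ·ΔH°_rxn = 520.38 × -55.4 = -28829 kJ/h
Sensible, feed 34.1→25 °C: -2511.1 kJ/h
Outlet flows (mol/h): A 739.62, B 1040.8
Sensible, products 25→217 °C: 50623 kJ/h
Q = ΔH = 19282 kJ/h = 5.3562 kW
Heat supplied = 5.3562 kJ/s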